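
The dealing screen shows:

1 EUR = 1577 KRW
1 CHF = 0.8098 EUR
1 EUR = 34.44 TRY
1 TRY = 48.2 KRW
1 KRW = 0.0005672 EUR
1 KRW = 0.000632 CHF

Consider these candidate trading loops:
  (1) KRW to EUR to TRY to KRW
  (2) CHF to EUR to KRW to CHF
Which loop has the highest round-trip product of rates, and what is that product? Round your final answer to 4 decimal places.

0.9416

(1) 0.0005672 × 34.44 × 48.2 = 0.94156
(2) 0.8098 × 1577 × 0.000632 = 0.80710
Highest is cycle (1) at 0.9416 (≤1, no arbitrage).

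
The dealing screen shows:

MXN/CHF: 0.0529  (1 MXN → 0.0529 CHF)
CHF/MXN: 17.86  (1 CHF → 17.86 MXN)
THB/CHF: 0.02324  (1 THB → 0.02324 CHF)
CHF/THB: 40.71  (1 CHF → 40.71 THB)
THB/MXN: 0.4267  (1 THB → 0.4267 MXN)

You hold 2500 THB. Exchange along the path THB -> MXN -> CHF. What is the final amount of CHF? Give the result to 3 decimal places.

56.431

2500 THB × 0.4267 = 1066.75 MXN
1066.75 MXN × 0.0529 = 56.431075 CHF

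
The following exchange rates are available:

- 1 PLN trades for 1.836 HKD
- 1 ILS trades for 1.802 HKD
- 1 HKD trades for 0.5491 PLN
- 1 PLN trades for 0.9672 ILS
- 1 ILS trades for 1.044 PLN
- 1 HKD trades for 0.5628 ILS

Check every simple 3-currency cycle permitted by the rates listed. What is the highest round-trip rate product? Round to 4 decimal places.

1.0788

PLN→HKD→ILS→PLN: 1.836 × 0.5628 × 1.044 = 1.07877
PLN→ILS→HKD→PLN: 0.9672 × 1.802 × 0.5491 = 0.95702
Maximum is PLN→HKD→ILS→PLN at 1.0788; arbitrage exists.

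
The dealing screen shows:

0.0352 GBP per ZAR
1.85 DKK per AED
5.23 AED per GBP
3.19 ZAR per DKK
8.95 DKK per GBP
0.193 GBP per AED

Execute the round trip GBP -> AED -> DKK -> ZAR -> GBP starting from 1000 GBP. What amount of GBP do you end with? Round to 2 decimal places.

1086.44

1000 GBP × 5.23 = 5230 AED
5230 AED × 1.85 = 9675.5 DKK
9675.5 DKK × 3.19 = 30864.845 ZAR
30864.845 ZAR × 0.0352 = 1086.442544 GBP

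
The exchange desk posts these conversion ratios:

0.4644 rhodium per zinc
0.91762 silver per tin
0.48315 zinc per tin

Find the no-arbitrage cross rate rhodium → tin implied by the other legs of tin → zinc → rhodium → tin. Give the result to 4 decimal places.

4.4568

Known legs of the cycle: 0.48315 × 0.4644 = 0.22437486
For no arbitrage the full-cycle product must be 1, so the missing rate is 1 / 0.22437486 ≈ 4.456827.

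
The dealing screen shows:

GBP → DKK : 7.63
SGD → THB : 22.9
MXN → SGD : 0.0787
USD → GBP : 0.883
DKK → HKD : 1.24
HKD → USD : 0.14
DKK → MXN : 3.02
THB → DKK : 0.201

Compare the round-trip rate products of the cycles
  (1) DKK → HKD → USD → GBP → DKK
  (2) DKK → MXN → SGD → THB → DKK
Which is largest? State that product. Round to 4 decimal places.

1.1696

(1) 1.24 × 0.14 × 0.883 × 7.63 = 1.16959
(2) 3.02 × 0.0787 × 22.9 × 0.201 = 1.09399
Highest is cycle (1) at 1.1696 (>1, arbitrage).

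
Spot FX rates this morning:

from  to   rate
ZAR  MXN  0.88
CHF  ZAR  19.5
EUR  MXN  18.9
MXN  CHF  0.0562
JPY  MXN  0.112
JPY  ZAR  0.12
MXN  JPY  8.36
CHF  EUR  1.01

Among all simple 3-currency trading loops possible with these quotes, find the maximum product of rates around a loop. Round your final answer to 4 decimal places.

1.0728

MXN→CHF→EUR→MXN: 0.0562 × 1.01 × 18.9 = 1.07280
MXN→CHF→ZAR→MXN: 0.0562 × 19.5 × 0.88 = 0.96439
JPY→ZAR→MXN→JPY: 0.12 × 0.88 × 8.36 = 0.88282
Maximum is MXN→CHF→EUR→MXN at 1.0728; arbitrage exists.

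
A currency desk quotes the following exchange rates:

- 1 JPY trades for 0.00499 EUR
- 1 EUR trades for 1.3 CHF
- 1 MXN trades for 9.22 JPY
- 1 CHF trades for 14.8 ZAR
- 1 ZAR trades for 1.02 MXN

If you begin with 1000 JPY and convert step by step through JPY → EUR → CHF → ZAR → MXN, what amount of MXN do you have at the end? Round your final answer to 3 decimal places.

97.928

1000 JPY × 0.00499 = 4.99 EUR
4.99 EUR × 1.3 = 6.487 CHF
6.487 CHF × 14.8 = 96.0076 ZAR
96.0076 ZAR × 1.02 = 97.927752 MXN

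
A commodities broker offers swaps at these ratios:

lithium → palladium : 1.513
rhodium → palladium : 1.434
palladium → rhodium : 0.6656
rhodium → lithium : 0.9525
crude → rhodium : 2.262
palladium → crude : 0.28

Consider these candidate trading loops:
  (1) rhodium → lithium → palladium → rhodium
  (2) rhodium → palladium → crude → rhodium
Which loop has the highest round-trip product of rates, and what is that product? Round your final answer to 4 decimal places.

(1) 0.9525 × 1.513 × 0.6656 = 0.95922
(2) 1.434 × 0.28 × 2.262 = 0.90824
Highest is cycle (1) at 0.9592 (≤1, no arbitrage).

0.9592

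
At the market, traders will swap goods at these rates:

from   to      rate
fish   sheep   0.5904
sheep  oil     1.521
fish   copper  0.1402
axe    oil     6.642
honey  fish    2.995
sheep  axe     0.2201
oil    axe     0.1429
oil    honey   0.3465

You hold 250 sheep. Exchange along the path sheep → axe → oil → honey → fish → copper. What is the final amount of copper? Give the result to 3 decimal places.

250 sheep × 0.2201 = 55.025 axe
55.025 axe × 6.642 = 365.47605 oil
365.47605 oil × 0.3465 = 126.637451325 honey
126.637451325 honey × 2.995 = 379.279166718375 fish
379.279166718375 fish × 0.1402 = 53.174939173916175 copper

53.175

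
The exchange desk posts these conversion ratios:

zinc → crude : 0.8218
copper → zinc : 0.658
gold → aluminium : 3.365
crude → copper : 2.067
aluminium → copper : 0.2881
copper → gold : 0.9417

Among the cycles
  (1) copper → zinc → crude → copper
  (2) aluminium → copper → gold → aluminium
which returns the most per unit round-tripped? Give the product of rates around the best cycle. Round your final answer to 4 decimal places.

1.1177

(1) 0.658 × 0.8218 × 2.067 = 1.11772
(2) 0.2881 × 0.9417 × 3.365 = 0.91294
Highest is cycle (1) at 1.1177 (>1, arbitrage).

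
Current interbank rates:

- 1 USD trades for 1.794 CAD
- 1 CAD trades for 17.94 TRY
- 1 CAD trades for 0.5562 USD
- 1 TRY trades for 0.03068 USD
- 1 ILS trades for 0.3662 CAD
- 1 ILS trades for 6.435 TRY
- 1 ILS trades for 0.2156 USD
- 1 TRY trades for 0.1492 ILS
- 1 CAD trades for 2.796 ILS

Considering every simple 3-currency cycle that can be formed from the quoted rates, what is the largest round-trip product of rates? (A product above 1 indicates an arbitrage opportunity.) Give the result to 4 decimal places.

ILS→USD→CAD→ILS: 0.2156 × 1.794 × 2.796 = 1.08145
TRY→USD→CAD→TRY: 0.03068 × 1.794 × 17.94 = 0.98742
TRY→ILS→CAD→TRY: 0.1492 × 0.3662 × 17.94 = 0.98019
Maximum is ILS→USD→CAD→ILS at 1.0815; arbitrage exists.

1.0815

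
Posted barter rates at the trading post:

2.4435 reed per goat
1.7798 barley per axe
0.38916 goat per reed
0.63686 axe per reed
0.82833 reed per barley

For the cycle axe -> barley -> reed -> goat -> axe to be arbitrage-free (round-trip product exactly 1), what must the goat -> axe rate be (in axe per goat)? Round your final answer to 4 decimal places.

1.7430

Known legs of the cycle: 1.7798 × 0.82833 × 0.38916 = 0.57372369640344
For no arbitrage the full-cycle product must be 1, so the missing rate is 1 / 0.57372369640344 ≈ 1.742999.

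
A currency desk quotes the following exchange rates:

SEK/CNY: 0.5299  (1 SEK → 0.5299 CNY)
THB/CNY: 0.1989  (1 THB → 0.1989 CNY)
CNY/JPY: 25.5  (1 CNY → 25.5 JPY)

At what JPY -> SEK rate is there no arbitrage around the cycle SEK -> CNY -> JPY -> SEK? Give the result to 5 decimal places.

0.07401

Known legs of the cycle: 0.5299 × 25.5 = 13.51245
For no arbitrage the full-cycle product must be 1, so the missing rate is 1 / 13.51245 ≈ 0.0740058.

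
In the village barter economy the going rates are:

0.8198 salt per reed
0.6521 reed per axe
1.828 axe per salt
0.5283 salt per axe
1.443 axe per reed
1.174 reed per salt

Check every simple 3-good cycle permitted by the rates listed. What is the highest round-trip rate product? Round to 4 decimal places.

0.9772

axe→reed→salt→axe: 0.6521 × 0.8198 × 1.828 = 0.97723
axe→salt→reed→axe: 0.5283 × 1.174 × 1.443 = 0.89498
Maximum is axe→reed→salt→axe at 0.9772; no arbitrage — every cycle loses value.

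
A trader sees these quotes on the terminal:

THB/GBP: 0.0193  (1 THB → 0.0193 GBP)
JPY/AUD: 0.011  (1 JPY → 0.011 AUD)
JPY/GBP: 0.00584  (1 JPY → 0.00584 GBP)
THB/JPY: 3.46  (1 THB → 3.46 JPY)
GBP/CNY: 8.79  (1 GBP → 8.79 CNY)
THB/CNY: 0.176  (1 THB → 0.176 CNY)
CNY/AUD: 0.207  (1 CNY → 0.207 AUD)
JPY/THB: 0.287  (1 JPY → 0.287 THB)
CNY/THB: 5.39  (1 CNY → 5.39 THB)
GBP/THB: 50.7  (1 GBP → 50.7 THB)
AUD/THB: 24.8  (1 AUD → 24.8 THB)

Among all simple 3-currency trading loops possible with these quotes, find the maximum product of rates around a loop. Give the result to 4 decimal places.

GBP→THB→JPY→GBP: 50.7 × 3.46 × 0.00584 = 1.02446
JPY→AUD→THB→JPY: 0.011 × 24.8 × 3.46 = 0.94389
GBP→CNY→THB→GBP: 8.79 × 5.39 × 0.0193 = 0.91440
THB→CNY→AUD→THB: 0.176 × 0.207 × 24.8 = 0.90351
Maximum is GBP→THB→JPY→GBP at 1.0245; arbitrage exists.

1.0245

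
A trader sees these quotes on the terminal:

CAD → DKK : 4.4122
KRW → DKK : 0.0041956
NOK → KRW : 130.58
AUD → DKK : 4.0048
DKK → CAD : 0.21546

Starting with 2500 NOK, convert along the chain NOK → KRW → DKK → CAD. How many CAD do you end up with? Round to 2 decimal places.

295.11

2500 NOK × 130.58 = 326450 KRW
326450 KRW × 0.0041956 = 1369.65362 DKK
1369.65362 DKK × 0.21546 = 295.1055689652 CAD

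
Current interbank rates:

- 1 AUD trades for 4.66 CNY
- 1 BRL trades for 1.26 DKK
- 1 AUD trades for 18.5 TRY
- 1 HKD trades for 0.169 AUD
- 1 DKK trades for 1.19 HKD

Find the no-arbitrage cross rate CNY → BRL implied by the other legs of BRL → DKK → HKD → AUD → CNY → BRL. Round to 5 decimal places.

Known legs of the cycle: 1.26 × 1.19 × 0.169 × 4.66 = 1.180837476
For no arbitrage the full-cycle product must be 1, so the missing rate is 1 / 1.180837476 ≈ 0.8468566.

0.84686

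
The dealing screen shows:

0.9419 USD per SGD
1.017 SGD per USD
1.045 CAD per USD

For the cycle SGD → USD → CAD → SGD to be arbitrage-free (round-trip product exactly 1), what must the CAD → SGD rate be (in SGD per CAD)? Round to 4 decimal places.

Known legs of the cycle: 0.9419 × 1.045 = 0.9842855
For no arbitrage the full-cycle product must be 1, so the missing rate is 1 / 0.9842855 ≈ 1.015965.

1.0160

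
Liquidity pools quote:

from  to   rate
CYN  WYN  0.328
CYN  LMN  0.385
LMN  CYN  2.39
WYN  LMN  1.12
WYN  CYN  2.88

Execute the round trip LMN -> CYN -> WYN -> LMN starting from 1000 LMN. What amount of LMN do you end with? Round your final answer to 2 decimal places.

877.99

1000 LMN × 2.39 = 2390 CYN
2390 CYN × 0.328 = 783.92 WYN
783.92 WYN × 1.12 = 877.9904 LMN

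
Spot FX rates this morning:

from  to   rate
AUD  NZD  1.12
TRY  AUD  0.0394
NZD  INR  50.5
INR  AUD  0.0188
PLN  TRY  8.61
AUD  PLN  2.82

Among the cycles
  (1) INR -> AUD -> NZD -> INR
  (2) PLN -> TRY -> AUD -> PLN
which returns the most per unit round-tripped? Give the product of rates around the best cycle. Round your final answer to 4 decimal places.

(1) 0.0188 × 1.12 × 50.5 = 1.06333
(2) 8.61 × 0.0394 × 2.82 = 0.95664
Highest is cycle (1) at 1.0633 (>1, arbitrage).

1.0633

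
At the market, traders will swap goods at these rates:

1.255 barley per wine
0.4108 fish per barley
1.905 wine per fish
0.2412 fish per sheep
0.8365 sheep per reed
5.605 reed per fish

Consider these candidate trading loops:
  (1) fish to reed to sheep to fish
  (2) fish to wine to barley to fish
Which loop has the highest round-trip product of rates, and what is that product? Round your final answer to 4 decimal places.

(1) 5.605 × 0.8365 × 0.2412 = 1.13089
(2) 1.905 × 1.255 × 0.4108 = 0.98213
Highest is cycle (1) at 1.1309 (>1, arbitrage).

1.1309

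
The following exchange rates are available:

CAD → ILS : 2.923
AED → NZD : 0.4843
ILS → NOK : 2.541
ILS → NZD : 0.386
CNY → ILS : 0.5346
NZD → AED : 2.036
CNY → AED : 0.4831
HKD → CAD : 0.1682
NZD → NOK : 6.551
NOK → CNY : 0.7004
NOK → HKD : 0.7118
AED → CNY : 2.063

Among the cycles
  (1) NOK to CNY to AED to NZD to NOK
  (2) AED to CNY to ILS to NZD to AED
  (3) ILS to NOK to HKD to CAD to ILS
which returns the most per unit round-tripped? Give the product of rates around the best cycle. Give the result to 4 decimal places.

1.0735

(1) 0.7004 × 0.4831 × 0.4843 × 6.551 = 1.07351
(2) 2.063 × 0.5346 × 0.386 × 2.036 = 0.86675
(3) 2.541 × 0.7118 × 0.1682 × 2.923 = 0.88924
Highest is cycle (1) at 1.0735 (>1, arbitrage).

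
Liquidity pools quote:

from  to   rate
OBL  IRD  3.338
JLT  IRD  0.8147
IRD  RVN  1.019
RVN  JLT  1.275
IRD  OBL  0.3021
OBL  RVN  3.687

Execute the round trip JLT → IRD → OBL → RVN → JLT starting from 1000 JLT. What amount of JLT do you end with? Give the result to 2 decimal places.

1000 JLT × 0.8147 = 814.7 IRD
814.7 IRD × 0.3021 = 246.12087 OBL
246.12087 OBL × 3.687 = 907.44764769 RVN
907.44764769 RVN × 1.275 = 1156.99575080475 JLT

1157.00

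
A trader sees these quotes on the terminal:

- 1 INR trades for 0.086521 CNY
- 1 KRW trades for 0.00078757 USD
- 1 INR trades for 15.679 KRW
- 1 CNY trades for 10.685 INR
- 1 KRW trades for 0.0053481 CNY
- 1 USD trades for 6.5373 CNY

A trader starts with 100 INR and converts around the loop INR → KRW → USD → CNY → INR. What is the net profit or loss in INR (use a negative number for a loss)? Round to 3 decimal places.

100 INR × 15.679 = 1567.9 KRW
1567.9 KRW × 0.00078757 = 1.234831003 USD
1.234831003 USD × 6.5373 = 8.0724607159119 CNY
8.0724607159119 CNY × 10.685 = 86.2542427495186515 INR
Net change: 86.2542427495186515 − 100 = -13.7457572504813485 INR

-13.746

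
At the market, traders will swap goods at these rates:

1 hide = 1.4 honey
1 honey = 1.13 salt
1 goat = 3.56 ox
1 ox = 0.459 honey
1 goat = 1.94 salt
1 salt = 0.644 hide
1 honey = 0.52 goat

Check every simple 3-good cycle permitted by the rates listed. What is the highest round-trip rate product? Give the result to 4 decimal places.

hide→honey→salt→hide: 1.4 × 1.13 × 0.644 = 1.01881
ox→honey→goat→ox: 0.459 × 0.52 × 3.56 = 0.84970
Maximum is hide→honey→salt→hide at 1.0188; arbitrage exists.

1.0188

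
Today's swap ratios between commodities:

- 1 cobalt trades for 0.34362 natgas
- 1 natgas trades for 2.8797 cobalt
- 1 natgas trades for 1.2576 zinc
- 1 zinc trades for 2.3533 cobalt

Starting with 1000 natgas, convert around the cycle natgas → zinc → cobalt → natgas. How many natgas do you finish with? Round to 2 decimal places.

1016.95

1000 natgas × 1.2576 = 1257.6 zinc
1257.6 zinc × 2.3533 = 2959.51008 cobalt
2959.51008 cobalt × 0.34362 = 1016.9468536896 natgas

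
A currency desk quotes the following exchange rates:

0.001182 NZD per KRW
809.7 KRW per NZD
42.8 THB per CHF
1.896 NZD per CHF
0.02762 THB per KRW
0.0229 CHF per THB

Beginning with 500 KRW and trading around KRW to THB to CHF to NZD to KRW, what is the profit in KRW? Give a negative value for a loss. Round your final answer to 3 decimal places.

-14.497

500 KRW × 0.02762 = 13.81 THB
13.81 THB × 0.0229 = 0.316249 CHF
0.316249 CHF × 1.896 = 0.599608104 NZD
0.599608104 NZD × 809.7 = 485.5026818088 KRW
Net change: 485.5026818088 − 500 = -14.4973181912 KRW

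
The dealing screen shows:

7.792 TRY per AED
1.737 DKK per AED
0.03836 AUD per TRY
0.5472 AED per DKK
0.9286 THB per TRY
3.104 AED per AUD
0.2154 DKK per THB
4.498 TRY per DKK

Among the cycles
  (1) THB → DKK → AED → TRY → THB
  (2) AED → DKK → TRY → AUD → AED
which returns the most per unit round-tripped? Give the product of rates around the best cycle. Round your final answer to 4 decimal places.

0.9303

(1) 0.2154 × 0.5472 × 7.792 × 0.9286 = 0.85284
(2) 1.737 × 4.498 × 0.03836 × 3.104 = 0.93029
Highest is cycle (2) at 0.9303 (≤1, no arbitrage).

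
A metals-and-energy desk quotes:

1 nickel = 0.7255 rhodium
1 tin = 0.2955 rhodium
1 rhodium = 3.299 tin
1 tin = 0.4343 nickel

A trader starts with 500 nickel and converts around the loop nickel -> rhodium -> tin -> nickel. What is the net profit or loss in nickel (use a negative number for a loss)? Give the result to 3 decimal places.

500 nickel × 0.7255 = 362.75 rhodium
362.75 rhodium × 3.299 = 1196.71225 tin
1196.71225 tin × 0.4343 = 519.732130175 nickel
Net change: 519.732130175 − 500 = 19.732130175 nickel

19.732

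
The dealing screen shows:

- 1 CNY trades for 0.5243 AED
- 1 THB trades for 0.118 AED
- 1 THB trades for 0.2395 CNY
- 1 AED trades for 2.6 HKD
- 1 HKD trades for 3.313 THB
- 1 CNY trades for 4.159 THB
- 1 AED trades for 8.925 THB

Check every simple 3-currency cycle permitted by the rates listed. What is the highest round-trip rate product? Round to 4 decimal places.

1.1207

THB→CNY→AED→THB: 0.2395 × 0.5243 × 8.925 = 1.12071
HKD→THB→AED→HKD: 3.313 × 0.118 × 2.6 = 1.01643
Maximum is THB→CNY→AED→THB at 1.1207; arbitrage exists.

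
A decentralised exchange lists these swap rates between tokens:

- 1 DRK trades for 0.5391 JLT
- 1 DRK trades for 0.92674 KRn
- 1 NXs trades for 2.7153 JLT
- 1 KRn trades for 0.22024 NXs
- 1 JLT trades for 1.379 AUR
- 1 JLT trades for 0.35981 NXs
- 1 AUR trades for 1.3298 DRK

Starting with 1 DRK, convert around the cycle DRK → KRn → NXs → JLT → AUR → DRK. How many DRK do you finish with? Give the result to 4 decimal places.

1 DRK × 0.92674 = 0.92674 KRn
0.92674 KRn × 0.22024 = 0.2041052176 NXs
0.2041052176 NXs × 2.7153 = 0.55420689734928 JLT
0.55420689734928 JLT × 1.379 = 0.76425131144465712 AUR
0.76425131144465712 AUR × 1.3298 = 1.016301393959105038176 DRK

1.0163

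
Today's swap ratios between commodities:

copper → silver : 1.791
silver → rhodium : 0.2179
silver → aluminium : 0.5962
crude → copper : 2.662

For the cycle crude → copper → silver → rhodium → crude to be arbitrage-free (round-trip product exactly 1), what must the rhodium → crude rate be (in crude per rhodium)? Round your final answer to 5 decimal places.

Known legs of the cycle: 2.662 × 1.791 × 0.2179 = 1.0388691918
For no arbitrage the full-cycle product must be 1, so the missing rate is 1 / 1.0388691918 ≈ 0.9625851.

0.96259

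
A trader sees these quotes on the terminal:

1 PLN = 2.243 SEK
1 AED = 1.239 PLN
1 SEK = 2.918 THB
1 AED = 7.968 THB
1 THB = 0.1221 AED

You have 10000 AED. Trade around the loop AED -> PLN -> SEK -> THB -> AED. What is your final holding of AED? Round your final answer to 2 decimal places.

10000 AED × 1.239 = 12390 PLN
12390 PLN × 2.243 = 27790.77 SEK
27790.77 SEK × 2.918 = 81093.46686 THB
81093.46686 THB × 0.1221 = 9901.512303606 AED

9901.51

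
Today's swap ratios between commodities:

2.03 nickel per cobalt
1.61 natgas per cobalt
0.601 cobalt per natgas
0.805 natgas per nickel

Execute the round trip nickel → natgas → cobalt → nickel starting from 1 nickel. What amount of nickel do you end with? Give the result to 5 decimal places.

0.98212

1 nickel × 0.805 = 0.805 natgas
0.805 natgas × 0.601 = 0.483805 cobalt
0.483805 cobalt × 2.03 = 0.98212415 nickel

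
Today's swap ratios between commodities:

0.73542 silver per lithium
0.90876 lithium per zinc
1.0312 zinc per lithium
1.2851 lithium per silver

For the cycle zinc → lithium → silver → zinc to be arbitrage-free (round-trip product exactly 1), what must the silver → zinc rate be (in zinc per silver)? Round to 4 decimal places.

1.4963

Known legs of the cycle: 0.90876 × 0.73542 = 0.6683202792
For no arbitrage the full-cycle product must be 1, so the missing rate is 1 / 0.6683202792 ≈ 1.496289.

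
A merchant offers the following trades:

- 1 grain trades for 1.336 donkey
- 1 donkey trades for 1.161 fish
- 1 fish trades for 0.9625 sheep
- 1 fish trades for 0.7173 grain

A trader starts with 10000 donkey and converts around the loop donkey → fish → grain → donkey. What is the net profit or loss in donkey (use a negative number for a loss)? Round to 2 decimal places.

1126.01

10000 donkey × 1.161 = 11610 fish
11610 fish × 0.7173 = 8327.853 grain
8327.853 grain × 1.336 = 11126.011608 donkey
Net change: 11126.011608 − 10000 = 1126.011608 donkey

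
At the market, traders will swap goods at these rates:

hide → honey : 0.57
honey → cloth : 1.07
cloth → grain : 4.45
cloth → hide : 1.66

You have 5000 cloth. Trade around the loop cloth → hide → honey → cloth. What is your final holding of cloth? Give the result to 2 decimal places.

5062.17

5000 cloth × 1.66 = 8300 hide
8300 hide × 0.57 = 4731 honey
4731 honey × 1.07 = 5062.17 cloth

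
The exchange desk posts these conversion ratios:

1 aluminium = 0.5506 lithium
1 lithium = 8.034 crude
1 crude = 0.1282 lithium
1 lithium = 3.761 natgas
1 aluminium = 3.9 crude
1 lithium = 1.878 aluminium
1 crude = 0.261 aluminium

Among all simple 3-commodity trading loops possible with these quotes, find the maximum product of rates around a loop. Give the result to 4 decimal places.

aluminium→lithium→crude→aluminium: 0.5506 × 8.034 × 0.261 = 1.15454
aluminium→crude→lithium→aluminium: 3.9 × 0.1282 × 1.878 = 0.93896
Maximum is aluminium→lithium→crude→aluminium at 1.1545; arbitrage exists.

1.1545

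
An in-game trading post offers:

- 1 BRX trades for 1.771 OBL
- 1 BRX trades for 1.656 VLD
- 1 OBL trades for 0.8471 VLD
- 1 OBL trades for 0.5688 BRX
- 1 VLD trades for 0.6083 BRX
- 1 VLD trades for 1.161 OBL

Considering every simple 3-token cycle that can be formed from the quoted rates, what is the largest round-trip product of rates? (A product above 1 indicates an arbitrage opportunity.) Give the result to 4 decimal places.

1.0936

OBL→BRX→VLD→OBL: 0.5688 × 1.656 × 1.161 = 1.09358
OBL→VLD→BRX→OBL: 0.8471 × 0.6083 × 1.771 = 0.91258
Maximum is OBL→BRX→VLD→OBL at 1.0936; arbitrage exists.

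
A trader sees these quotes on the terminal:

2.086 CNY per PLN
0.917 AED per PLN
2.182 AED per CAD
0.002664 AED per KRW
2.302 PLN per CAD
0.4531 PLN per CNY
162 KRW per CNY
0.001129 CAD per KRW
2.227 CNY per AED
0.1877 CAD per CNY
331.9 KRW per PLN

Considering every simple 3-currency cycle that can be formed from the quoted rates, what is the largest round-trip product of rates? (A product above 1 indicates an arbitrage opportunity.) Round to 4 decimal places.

KRW→AED→CNY→KRW: 0.002664 × 2.227 × 162 = 0.96110
CNY→PLN→AED→CNY: 0.4531 × 0.917 × 2.227 = 0.92530
CNY→CAD→AED→CNY: 0.1877 × 2.182 × 2.227 = 0.91209
CNY→CAD→PLN→CNY: 0.1877 × 2.302 × 2.086 = 0.90133
KRW→CAD→PLN→KRW: 0.001129 × 2.302 × 331.9 = 0.86259
Maximum is KRW→AED→CNY→KRW at 0.9611; no arbitrage — every cycle loses value.

0.9611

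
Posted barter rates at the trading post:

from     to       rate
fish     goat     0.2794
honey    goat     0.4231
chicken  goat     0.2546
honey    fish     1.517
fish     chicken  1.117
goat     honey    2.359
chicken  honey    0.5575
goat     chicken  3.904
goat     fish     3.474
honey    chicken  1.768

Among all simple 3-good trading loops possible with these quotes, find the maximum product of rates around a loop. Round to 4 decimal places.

1.0619

honey→chicken→goat→honey: 1.768 × 0.2546 × 2.359 = 1.06186
honey→fish→goat→honey: 1.517 × 0.2794 × 2.359 = 0.99986
fish→chicken→goat→fish: 1.117 × 0.2546 × 3.474 = 0.98796
honey→fish→chicken→honey: 1.517 × 1.117 × 0.5575 = 0.94468
honey→goat→chicken→honey: 0.4231 × 3.904 × 0.5575 = 0.92087
Maximum is honey→chicken→goat→honey at 1.0619; arbitrage exists.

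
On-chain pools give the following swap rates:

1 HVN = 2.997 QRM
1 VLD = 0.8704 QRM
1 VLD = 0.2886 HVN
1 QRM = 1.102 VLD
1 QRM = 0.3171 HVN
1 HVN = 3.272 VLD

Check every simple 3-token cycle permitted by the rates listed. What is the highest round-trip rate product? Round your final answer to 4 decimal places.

0.9532

QRM→VLD→HVN→QRM: 1.102 × 0.2886 × 2.997 = 0.95316
QRM→HVN→VLD→QRM: 0.3171 × 3.272 × 0.8704 = 0.90308
Maximum is QRM→VLD→HVN→QRM at 0.9532; no arbitrage — every cycle loses value.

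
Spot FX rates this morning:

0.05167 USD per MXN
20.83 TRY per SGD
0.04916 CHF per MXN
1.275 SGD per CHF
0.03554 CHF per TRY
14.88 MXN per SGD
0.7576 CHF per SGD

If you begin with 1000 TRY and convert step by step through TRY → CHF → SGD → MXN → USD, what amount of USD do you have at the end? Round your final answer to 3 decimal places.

34.839

1000 TRY × 0.03554 = 35.54 CHF
35.54 CHF × 1.275 = 45.3135 SGD
45.3135 SGD × 14.88 = 674.26488 MXN
674.26488 MXN × 0.05167 = 34.8392663496 USD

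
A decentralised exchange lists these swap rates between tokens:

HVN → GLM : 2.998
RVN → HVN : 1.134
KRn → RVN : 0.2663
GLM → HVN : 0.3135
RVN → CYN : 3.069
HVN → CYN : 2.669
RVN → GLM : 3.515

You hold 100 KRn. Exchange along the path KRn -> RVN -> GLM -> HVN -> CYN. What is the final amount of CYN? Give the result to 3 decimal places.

78.322

100 KRn × 0.2663 = 26.63 RVN
26.63 RVN × 3.515 = 93.60445 GLM
93.60445 GLM × 0.3135 = 29.344995075 HVN
29.344995075 HVN × 2.669 = 78.321791855175 CYN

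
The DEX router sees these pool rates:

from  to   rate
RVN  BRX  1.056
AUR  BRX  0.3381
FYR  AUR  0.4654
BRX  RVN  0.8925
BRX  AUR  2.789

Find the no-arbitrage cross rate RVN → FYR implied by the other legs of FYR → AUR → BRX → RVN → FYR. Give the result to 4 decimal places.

Known legs of the cycle: 0.4654 × 0.3381 × 0.8925 = 0.14043642795
For no arbitrage the full-cycle product must be 1, so the missing rate is 1 / 0.14043642795 ≈ 7.120660.

7.1207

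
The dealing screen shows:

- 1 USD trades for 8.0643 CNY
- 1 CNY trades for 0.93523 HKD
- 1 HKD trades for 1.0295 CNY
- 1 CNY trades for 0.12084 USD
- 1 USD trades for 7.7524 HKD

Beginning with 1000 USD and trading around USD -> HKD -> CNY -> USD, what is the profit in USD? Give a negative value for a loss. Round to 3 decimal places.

1000 USD × 7.7524 = 7752.4 HKD
7752.4 HKD × 1.0295 = 7981.0958 CNY
7981.0958 CNY × 0.12084 = 964.435616472 USD
Net change: 964.435616472 − 1000 = -35.564383528 USD

-35.564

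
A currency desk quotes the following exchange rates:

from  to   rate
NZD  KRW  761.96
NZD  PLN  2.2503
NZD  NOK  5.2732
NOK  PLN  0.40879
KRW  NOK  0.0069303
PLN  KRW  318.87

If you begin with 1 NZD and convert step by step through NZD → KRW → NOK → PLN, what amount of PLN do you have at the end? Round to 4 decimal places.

1 NZD × 761.96 = 761.96 KRW
761.96 KRW × 0.0069303 = 5.280611388 NOK
5.280611388 NOK × 0.40879 = 2.15866112930052 PLN

2.1587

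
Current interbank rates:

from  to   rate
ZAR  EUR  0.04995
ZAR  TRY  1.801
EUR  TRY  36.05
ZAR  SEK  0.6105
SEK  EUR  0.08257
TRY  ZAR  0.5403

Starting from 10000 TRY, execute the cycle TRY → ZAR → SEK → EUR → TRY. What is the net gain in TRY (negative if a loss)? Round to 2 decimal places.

-181.43

10000 TRY × 0.5403 = 5403 ZAR
5403 ZAR × 0.6105 = 3298.5315 SEK
3298.5315 SEK × 0.08257 = 272.359745955 EUR
272.359745955 EUR × 36.05 = 9818.56884167775 TRY
Net change: 9818.56884167775 − 10000 = -181.43115832225 TRY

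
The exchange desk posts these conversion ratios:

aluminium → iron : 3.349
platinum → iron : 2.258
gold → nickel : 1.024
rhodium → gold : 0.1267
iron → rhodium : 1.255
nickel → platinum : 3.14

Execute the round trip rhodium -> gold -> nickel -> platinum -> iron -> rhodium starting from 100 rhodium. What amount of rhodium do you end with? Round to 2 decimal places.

115.44

100 rhodium × 0.1267 = 12.67 gold
12.67 gold × 1.024 = 12.97408 nickel
12.97408 nickel × 3.14 = 40.7386112 platinum
40.7386112 platinum × 2.258 = 91.9877840896 iron
91.9877840896 iron × 1.255 = 115.444669032448 rhodium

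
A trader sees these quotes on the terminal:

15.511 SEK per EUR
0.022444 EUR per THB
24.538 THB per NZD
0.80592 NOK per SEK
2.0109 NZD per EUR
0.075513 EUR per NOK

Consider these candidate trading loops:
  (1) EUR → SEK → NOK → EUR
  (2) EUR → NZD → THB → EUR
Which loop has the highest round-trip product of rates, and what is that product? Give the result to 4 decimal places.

1.1075

(1) 15.511 × 0.80592 × 0.075513 = 0.94396
(2) 2.0109 × 24.538 × 0.022444 = 1.10746
Highest is cycle (2) at 1.1075 (>1, arbitrage).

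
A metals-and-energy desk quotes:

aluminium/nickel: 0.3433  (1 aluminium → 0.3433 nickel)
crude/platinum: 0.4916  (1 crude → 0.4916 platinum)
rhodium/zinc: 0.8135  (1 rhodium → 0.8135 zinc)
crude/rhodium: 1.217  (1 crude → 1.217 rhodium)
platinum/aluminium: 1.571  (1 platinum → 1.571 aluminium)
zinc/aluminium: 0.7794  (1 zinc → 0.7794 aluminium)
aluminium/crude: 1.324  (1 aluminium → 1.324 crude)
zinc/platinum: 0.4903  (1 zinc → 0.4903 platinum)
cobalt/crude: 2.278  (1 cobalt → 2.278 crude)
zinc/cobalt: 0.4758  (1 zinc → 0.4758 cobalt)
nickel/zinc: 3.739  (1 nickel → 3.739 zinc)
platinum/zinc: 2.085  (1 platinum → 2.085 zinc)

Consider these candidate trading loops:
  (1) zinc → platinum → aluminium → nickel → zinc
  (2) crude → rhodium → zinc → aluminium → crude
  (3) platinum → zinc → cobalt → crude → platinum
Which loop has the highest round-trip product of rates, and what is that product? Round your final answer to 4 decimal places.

1.1110

(1) 0.4903 × 1.571 × 0.3433 × 3.739 = 0.98871
(2) 1.217 × 0.8135 × 0.7794 × 1.324 = 1.02164
(3) 2.085 × 0.4758 × 2.278 × 0.4916 = 1.11095
Highest is cycle (3) at 1.1110 (>1, arbitrage).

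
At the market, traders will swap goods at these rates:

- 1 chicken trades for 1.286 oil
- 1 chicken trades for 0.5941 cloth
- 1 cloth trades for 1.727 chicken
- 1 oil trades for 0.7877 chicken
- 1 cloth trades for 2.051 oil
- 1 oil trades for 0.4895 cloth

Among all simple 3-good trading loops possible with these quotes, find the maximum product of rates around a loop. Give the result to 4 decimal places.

chicken→oil→cloth→chicken: 1.286 × 0.4895 × 1.727 = 1.08714
chicken→cloth→oil→chicken: 0.5941 × 2.051 × 0.7877 = 0.95981
Maximum is chicken→oil→cloth→chicken at 1.0871; arbitrage exists.

1.0871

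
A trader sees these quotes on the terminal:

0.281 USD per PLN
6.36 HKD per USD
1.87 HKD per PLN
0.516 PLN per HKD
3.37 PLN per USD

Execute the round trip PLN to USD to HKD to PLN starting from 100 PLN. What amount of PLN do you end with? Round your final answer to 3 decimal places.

100 PLN × 0.281 = 28.1 USD
28.1 USD × 6.36 = 178.716 HKD
178.716 HKD × 0.516 = 92.217456 PLN

92.217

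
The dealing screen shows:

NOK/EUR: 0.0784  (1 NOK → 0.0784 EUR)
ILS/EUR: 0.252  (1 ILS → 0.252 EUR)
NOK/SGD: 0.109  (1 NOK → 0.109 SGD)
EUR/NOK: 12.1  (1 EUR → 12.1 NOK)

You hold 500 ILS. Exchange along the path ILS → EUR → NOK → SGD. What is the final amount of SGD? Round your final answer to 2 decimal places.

166.18

500 ILS × 0.252 = 126 EUR
126 EUR × 12.1 = 1524.6 NOK
1524.6 NOK × 0.109 = 166.1814 SGD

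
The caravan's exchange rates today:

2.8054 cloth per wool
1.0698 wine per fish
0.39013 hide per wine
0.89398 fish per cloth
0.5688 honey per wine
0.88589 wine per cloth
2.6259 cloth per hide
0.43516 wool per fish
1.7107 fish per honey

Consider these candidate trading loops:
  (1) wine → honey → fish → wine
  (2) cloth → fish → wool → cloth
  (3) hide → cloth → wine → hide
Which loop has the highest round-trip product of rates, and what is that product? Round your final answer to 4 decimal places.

1.0914

(1) 0.5688 × 1.7107 × 1.0698 = 1.04096
(2) 0.89398 × 0.43516 × 2.8054 = 1.09137
(3) 2.6259 × 0.88589 × 0.39013 = 0.90754
Highest is cycle (2) at 1.0914 (>1, arbitrage).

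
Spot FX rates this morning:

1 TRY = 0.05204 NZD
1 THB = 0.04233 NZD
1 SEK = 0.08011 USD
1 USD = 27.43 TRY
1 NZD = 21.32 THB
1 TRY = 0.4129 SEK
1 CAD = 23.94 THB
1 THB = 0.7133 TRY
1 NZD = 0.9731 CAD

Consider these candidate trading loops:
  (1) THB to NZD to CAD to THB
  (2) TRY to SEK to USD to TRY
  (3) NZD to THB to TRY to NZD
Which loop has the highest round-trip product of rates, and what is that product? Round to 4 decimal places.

(1) 0.04233 × 0.9731 × 23.94 = 0.98612
(2) 0.4129 × 0.08011 × 27.43 = 0.90731
(3) 21.32 × 0.7133 × 0.05204 = 0.79140
Highest is cycle (1) at 0.9861 (≤1, no arbitrage).

0.9861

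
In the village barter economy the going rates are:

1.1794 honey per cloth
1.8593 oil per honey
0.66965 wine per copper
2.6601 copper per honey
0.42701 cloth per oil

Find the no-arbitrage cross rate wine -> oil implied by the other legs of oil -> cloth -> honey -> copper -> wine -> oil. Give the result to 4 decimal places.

Known legs of the cycle: 0.42701 × 1.1794 × 2.6601 × 0.66965 = 0.89710857012703821
For no arbitrage the full-cycle product must be 1, so the missing rate is 1 / 0.89710857012703821 ≈ 1.114692.

1.1147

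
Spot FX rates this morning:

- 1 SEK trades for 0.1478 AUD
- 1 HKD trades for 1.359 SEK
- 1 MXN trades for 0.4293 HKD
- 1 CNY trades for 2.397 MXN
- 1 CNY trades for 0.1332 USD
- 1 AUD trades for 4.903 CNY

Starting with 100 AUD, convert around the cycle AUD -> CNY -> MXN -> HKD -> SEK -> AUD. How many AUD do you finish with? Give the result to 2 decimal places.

101.34

100 AUD × 4.903 = 490.3 CNY
490.3 CNY × 2.397 = 1175.2491 MXN
1175.2491 MXN × 0.4293 = 504.53443863 HKD
504.53443863 HKD × 1.359 = 685.66230209817 SEK
685.66230209817 SEK × 0.1478 = 101.340888250109526 AUD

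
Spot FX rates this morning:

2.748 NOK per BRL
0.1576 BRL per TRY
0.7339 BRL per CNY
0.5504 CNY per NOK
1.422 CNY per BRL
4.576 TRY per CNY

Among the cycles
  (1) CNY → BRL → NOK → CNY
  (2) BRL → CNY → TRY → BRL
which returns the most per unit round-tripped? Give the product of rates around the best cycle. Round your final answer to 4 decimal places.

(1) 0.7339 × 2.748 × 0.5504 = 1.11002
(2) 1.422 × 4.576 × 0.1576 = 1.02551
Highest is cycle (1) at 1.1100 (>1, arbitrage).

1.1100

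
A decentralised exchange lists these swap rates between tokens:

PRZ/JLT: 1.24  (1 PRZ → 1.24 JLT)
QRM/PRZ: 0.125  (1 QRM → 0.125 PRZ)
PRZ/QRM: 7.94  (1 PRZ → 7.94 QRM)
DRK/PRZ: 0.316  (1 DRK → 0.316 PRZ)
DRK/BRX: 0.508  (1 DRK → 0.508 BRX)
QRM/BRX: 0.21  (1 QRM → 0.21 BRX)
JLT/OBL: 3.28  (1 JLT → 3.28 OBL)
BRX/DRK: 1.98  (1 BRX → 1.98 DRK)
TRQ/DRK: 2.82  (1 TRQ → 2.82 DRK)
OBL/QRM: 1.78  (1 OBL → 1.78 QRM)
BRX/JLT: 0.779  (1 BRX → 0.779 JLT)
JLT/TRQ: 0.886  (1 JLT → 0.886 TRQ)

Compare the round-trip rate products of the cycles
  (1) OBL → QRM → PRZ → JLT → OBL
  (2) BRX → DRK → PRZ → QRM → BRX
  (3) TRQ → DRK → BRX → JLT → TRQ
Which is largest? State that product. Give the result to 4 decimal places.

(1) 1.78 × 0.125 × 1.24 × 3.28 = 0.90495
(2) 1.98 × 0.316 × 7.94 × 0.21 = 1.04326
(3) 2.82 × 0.508 × 0.779 × 0.886 = 0.98874
Highest is cycle (2) at 1.0433 (>1, arbitrage).

1.0433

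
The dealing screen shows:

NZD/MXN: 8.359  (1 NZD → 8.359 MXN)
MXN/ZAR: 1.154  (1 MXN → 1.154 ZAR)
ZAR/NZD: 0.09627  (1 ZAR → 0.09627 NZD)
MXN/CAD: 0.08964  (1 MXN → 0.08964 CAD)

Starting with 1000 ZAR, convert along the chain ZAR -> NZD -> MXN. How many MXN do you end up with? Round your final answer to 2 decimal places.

804.72

1000 ZAR × 0.09627 = 96.27 NZD
96.27 NZD × 8.359 = 804.72093 MXN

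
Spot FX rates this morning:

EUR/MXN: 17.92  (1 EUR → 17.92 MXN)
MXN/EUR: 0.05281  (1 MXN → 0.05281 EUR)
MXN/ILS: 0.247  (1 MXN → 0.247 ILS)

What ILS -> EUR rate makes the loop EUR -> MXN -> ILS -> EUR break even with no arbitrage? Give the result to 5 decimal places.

Known legs of the cycle: 17.92 × 0.247 = 4.42624
For no arbitrage the full-cycle product must be 1, so the missing rate is 1 / 4.42624 ≈ 0.2259254.

0.22593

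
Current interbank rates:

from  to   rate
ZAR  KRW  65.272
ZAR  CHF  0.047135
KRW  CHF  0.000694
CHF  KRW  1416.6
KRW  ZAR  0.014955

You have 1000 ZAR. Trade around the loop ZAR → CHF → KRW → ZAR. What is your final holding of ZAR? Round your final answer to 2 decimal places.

998.57

1000 ZAR × 0.047135 = 47.135 CHF
47.135 CHF × 1416.6 = 66771.441 KRW
66771.441 KRW × 0.014955 = 998.566900155 ZAR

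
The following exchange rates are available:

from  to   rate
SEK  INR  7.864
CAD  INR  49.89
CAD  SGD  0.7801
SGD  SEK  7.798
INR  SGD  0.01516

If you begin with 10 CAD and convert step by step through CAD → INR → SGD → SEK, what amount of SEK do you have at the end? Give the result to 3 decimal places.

58.979

10 CAD × 49.89 = 498.9 INR
498.9 INR × 0.01516 = 7.563324 SGD
7.563324 SGD × 7.798 = 58.978800552 SEK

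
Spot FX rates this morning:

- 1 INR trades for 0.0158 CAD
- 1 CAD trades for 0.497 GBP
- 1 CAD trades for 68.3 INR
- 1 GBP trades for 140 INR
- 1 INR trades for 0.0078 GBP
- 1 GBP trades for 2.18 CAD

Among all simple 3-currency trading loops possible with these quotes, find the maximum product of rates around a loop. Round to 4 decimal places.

1.1614

GBP→CAD→INR→GBP: 2.18 × 68.3 × 0.0078 = 1.16137
GBP→INR→CAD→GBP: 140 × 0.0158 × 0.497 = 1.09936
Maximum is GBP→CAD→INR→GBP at 1.1614; arbitrage exists.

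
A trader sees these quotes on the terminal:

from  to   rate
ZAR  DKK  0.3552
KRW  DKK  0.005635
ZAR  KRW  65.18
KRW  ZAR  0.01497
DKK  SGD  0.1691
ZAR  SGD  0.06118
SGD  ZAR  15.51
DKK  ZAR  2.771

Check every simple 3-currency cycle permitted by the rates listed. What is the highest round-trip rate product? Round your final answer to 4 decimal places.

KRW→DKK→ZAR→KRW: 0.005635 × 2.771 × 65.18 = 1.01776
SGD→ZAR→DKK→SGD: 15.51 × 0.3552 × 0.1691 = 0.93160
Maximum is KRW→DKK→ZAR→KRW at 1.0178; arbitrage exists.

1.0178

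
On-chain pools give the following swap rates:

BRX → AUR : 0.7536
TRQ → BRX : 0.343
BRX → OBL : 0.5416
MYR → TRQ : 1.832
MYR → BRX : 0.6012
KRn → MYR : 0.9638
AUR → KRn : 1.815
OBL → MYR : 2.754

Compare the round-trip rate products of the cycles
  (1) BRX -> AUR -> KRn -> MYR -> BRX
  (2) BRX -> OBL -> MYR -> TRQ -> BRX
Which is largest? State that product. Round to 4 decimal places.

(1) 0.7536 × 1.815 × 0.9638 × 0.6012 = 0.79254
(2) 0.5416 × 2.754 × 1.832 × 0.343 = 0.93726
Highest is cycle (2) at 0.9373 (≤1, no arbitrage).

0.9373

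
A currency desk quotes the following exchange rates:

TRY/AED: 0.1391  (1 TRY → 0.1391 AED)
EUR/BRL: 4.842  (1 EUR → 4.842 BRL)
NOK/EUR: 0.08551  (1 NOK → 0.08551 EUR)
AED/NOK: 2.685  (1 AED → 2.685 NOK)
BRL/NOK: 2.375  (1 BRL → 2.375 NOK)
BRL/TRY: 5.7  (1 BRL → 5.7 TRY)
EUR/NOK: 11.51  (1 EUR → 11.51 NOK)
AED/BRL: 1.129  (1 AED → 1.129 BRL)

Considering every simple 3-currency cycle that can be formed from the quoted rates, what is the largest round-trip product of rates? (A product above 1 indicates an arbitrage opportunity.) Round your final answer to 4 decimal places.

NOK→EUR→BRL→NOK: 0.08551 × 4.842 × 2.375 = 0.98334
AED→BRL→TRY→AED: 1.129 × 5.7 × 0.1391 = 0.89515
Maximum is NOK→EUR→BRL→NOK at 0.9833; no arbitrage — every cycle loses value.

0.9833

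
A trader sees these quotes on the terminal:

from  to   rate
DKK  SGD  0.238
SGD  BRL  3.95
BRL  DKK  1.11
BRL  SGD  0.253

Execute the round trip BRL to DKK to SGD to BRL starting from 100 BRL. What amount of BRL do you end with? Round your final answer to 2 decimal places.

104.35

100 BRL × 1.11 = 111 DKK
111 DKK × 0.238 = 26.418 SGD
26.418 SGD × 3.95 = 104.3511 BRL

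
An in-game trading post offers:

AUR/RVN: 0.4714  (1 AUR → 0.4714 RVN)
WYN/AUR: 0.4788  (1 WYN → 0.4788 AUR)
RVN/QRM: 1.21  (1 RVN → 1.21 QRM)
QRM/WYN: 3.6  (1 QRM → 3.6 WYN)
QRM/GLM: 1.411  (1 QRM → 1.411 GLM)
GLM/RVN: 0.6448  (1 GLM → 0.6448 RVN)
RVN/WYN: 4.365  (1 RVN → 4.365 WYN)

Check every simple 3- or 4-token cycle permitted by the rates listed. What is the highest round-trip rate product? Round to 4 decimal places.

QRM→GLM→RVN→QRM: 1.411 × 0.6448 × 1.21 = 1.10087
WYN→AUR→RVN→WYN: 0.4788 × 0.4714 × 4.365 = 0.98521
WYN→AUR→RVN→QRM→WYN: 0.4788 × 0.4714 × 1.21 × 3.6 = 0.98318
Maximum is QRM→GLM→RVN→QRM at 1.1009; arbitrage exists.

1.1009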